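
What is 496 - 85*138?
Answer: -11234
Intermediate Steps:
496 - 85*138 = 496 - 11730 = -11234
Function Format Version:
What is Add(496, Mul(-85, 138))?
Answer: -11234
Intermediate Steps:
Add(496, Mul(-85, 138)) = Add(496, -11730) = -11234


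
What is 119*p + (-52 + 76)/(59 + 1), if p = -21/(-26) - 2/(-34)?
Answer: 13457/130 ≈ 103.52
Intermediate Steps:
p = 383/442 (p = -21*(-1/26) - 2*(-1/34) = 21/26 + 1/17 = 383/442 ≈ 0.86652)
119*p + (-52 + 76)/(59 + 1) = 119*(383/442) + (-52 + 76)/(59 + 1) = 2681/26 + 24/60 = 2681/26 + 24*(1/60) = 2681/26 + ⅖ = 13457/130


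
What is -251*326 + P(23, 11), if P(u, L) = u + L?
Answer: -81792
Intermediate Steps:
P(u, L) = L + u
-251*326 + P(23, 11) = -251*326 + (11 + 23) = -81826 + 34 = -81792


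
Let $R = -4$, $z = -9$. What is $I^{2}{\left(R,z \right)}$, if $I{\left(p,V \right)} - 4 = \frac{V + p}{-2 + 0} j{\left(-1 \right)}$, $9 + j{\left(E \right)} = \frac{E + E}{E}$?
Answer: $\frac{6889}{4} \approx 1722.3$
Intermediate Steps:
$j{\left(E \right)} = -7$ ($j{\left(E \right)} = -9 + \frac{E + E}{E} = -9 + \frac{2 E}{E} = -9 + 2 = -7$)
$I{\left(p,V \right)} = 4 + \frac{7 V}{2} + \frac{7 p}{2}$ ($I{\left(p,V \right)} = 4 + \frac{V + p}{-2 + 0} \left(-7\right) = 4 + \frac{V + p}{-2} \left(-7\right) = 4 + \left(V + p\right) \left(- \frac{1}{2}\right) \left(-7\right) = 4 + \left(- \frac{V}{2} - \frac{p}{2}\right) \left(-7\right) = 4 + \left(\frac{7 V}{2} + \frac{7 p}{2}\right) = 4 + \frac{7 V}{2} + \frac{7 p}{2}$)
$I^{2}{\left(R,z \right)} = \left(4 + \frac{7}{2} \left(-9\right) + \frac{7}{2} \left(-4\right)\right)^{2} = \left(4 - \frac{63}{2} - 14\right)^{2} = \left(- \frac{83}{2}\right)^{2} = \frac{6889}{4}$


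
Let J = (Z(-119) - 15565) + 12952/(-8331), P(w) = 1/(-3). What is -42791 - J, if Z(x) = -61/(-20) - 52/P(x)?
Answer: -4562637991/166620 ≈ -27384.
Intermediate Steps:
P(w) = -⅓
Z(x) = 3181/20 (Z(x) = -61/(-20) - 52/(-⅓) = -61*(-1/20) - 52*(-3) = 61/20 + 156 = 3181/20)
J = -2567198429/166620 (J = (3181/20 - 15565) + 12952/(-8331) = -308119/20 + 12952*(-1/8331) = -308119/20 - 12952/8331 = -2567198429/166620 ≈ -15408.)
-42791 - J = -42791 - 1*(-2567198429/166620) = -42791 + 2567198429/166620 = -4562637991/166620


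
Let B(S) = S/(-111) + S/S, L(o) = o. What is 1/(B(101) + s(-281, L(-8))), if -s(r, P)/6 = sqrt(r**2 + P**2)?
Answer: -111/3505201280 - 36963*sqrt(3161)/3505201280 ≈ -0.00059291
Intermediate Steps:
B(S) = 1 - S/111 (B(S) = S*(-1/111) + 1 = -S/111 + 1 = 1 - S/111)
s(r, P) = -6*sqrt(P**2 + r**2) (s(r, P) = -6*sqrt(r**2 + P**2) = -6*sqrt(P**2 + r**2))
1/(B(101) + s(-281, L(-8))) = 1/((1 - 1/111*101) - 6*sqrt((-8)**2 + (-281)**2)) = 1/((1 - 101/111) - 6*sqrt(64 + 78961)) = 1/(10/111 - 30*sqrt(3161))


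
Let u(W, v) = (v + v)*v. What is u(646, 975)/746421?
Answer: 48750/19139 ≈ 2.5472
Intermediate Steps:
u(W, v) = 2*v² (u(W, v) = (2*v)*v = 2*v²)
u(646, 975)/746421 = (2*975²)/746421 = (2*950625)*(1/746421) = 1901250*(1/746421) = 48750/19139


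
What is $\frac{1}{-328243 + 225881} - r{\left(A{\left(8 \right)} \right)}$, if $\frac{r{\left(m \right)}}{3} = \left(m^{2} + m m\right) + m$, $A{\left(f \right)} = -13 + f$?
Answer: $- \frac{13818871}{102362} \approx -135.0$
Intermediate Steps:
$r{\left(m \right)} = 3 m + 6 m^{2}$ ($r{\left(m \right)} = 3 \left(\left(m^{2} + m m\right) + m\right) = 3 \left(\left(m^{2} + m^{2}\right) + m\right) = 3 \left(2 m^{2} + m\right) = 3 \left(m + 2 m^{2}\right) = 3 m + 6 m^{2}$)
$\frac{1}{-328243 + 225881} - r{\left(A{\left(8 \right)} \right)} = \frac{1}{-328243 + 225881} - 3 \left(-13 + 8\right) \left(1 + 2 \left(-13 + 8\right)\right) = \frac{1}{-102362} - 3 \left(-5\right) \left(1 + 2 \left(-5\right)\right) = - \frac{1}{102362} - 3 \left(-5\right) \left(1 - 10\right) = - \frac{1}{102362} - 3 \left(-5\right) \left(-9\right) = - \frac{1}{102362} - 135 = - \frac{13818871}{102362}$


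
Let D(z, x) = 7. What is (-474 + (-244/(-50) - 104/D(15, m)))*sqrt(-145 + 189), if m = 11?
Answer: -169392*sqrt(11)/175 ≈ -3210.3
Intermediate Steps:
(-474 + (-244/(-50) - 104/D(15, m)))*sqrt(-145 + 189) = (-474 + (-244/(-50) - 104/7))*sqrt(-145 + 189) = (-474 + (-244*(-1/50) - 104*1/7))*sqrt(44) = (-474 + (122/25 - 104/7))*(2*sqrt(11)) = (-474 - 1746/175)*(2*sqrt(11)) = -169392*sqrt(11)/175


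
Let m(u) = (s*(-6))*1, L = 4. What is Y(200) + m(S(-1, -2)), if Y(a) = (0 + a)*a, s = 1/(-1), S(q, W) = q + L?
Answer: 40006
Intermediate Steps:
S(q, W) = 4 + q (S(q, W) = q + 4 = 4 + q)
s = -1
m(u) = 6 (m(u) = -1*(-6)*1 = 6*1 = 6)
Y(a) = a² (Y(a) = a*a = a²)
Y(200) + m(S(-1, -2)) = 200² + 6 = 40000 + 6 = 40006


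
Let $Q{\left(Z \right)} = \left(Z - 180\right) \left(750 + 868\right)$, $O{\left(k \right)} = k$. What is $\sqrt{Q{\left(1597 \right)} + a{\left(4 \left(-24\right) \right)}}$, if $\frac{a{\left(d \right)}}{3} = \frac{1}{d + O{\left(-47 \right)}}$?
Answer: $\frac{\sqrt{46883544565}}{143} \approx 1514.2$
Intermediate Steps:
$Q{\left(Z \right)} = -291240 + 1618 Z$ ($Q{\left(Z \right)} = \left(-180 + Z\right) 1618 = -291240 + 1618 Z$)
$a{\left(d \right)} = \frac{3}{-47 + d}$ ($a{\left(d \right)} = \frac{3}{d - 47} = \frac{3}{-47 + d}$)
$\sqrt{Q{\left(1597 \right)} + a{\left(4 \left(-24\right) \right)}} = \sqrt{\left(-291240 + 1618 \cdot 1597\right) + \frac{3}{-47 + 4 \left(-24\right)}} = \sqrt{\left(-291240 + 2583946\right) + \frac{3}{-47 - 96}} = \sqrt{2292706 + \frac{3}{-143}} = \sqrt{2292706 + 3 \left(- \frac{1}{143}\right)} = \sqrt{2292706 - \frac{3}{143}} = \sqrt{\frac{327856955}{143}} = \frac{\sqrt{46883544565}}{143}$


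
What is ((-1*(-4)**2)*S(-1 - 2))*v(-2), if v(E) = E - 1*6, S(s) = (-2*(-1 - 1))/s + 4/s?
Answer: -1024/3 ≈ -341.33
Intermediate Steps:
S(s) = 8/s (S(s) = (-2*(-2))/s + 4/s = 4/s + 4/s = 8/s)
v(E) = -6 + E (v(E) = E - 6 = -6 + E)
((-1*(-4)**2)*S(-1 - 2))*v(-2) = ((-1*(-4)**2)*(8/(-1 - 2)))*(-6 - 2) = ((-1*16)*(8/(-3)))*(-8) = -128*(-1)/3*(-8) = -16*(-8/3)*(-8) = (128/3)*(-8) = -1024/3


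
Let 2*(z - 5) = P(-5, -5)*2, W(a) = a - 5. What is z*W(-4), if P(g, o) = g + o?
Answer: 45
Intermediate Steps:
W(a) = -5 + a
z = -5 (z = 5 + ((-5 - 5)*2)/2 = 5 + (-10*2)/2 = 5 + (½)*(-20) = 5 - 10 = -5)
z*W(-4) = -5*(-5 - 4) = -5*(-9) = 45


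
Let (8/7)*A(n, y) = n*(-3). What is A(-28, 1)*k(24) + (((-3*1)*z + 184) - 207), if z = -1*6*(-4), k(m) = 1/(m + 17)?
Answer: -7643/82 ≈ -93.207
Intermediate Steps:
A(n, y) = -21*n/8 (A(n, y) = 7*(n*(-3))/8 = 7*(-3*n)/8 = -21*n/8)
k(m) = 1/(17 + m)
z = 24 (z = -6*(-4) = 24)
A(-28, 1)*k(24) + (((-3*1)*z + 184) - 207) = (-21/8*(-28))/(17 + 24) + ((-3*1*24 + 184) - 207) = (147/2)/41 + ((-3*24 + 184) - 207) = (147/2)*(1/41) + ((-72 + 184) - 207) = 147/82 + (112 - 207) = 147/82 - 95 = -7643/82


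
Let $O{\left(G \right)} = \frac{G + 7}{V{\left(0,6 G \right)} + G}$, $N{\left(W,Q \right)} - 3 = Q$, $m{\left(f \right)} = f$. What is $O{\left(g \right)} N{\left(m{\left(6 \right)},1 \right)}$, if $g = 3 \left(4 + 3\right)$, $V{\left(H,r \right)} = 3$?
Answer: $\frac{14}{3} \approx 4.6667$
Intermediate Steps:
$N{\left(W,Q \right)} = 3 + Q$
$g = 21$ ($g = 3 \cdot 7 = 21$)
$O{\left(G \right)} = \frac{7 + G}{3 + G}$ ($O{\left(G \right)} = \frac{G + 7}{3 + G} = \frac{7 + G}{3 + G}$)
$O{\left(g \right)} N{\left(m{\left(6 \right)},1 \right)} = \frac{7 + 21}{3 + 21} \left(3 + 1\right) = \frac{1}{24} \cdot 28 \cdot 4 = \frac{7}{6} \cdot 4 = \frac{14}{3}$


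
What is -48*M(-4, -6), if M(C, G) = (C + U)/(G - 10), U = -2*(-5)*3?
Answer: 78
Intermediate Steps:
U = 30 (U = 10*3 = 30)
M(C, G) = (30 + C)/(-10 + G) (M(C, G) = (C + 30)/(G - 10) = (30 + C)/(-10 + G))
-48*M(-4, -6) = -48*(30 - 4)/(-10 - 6) = -48*26/(-16) = -(-3)*26 = -48*(-13/8) = 78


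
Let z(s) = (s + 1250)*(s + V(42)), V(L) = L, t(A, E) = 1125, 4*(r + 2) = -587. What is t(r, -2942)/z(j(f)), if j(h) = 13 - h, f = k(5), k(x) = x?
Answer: 45/2516 ≈ 0.017886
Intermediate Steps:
r = -595/4 (r = -2 + (¼)*(-587) = -2 - 587/4 = -595/4 ≈ -148.75)
f = 5
z(s) = (42 + s)*(1250 + s) (z(s) = (s + 1250)*(s + 42) = (1250 + s)*(42 + s) = (42 + s)*(1250 + s))
t(r, -2942)/z(j(f)) = 1125/(52500 + (13 - 1*5)² + 1292*(13 - 1*5)) = 1125/(52500 + (13 - 5)² + 1292*(13 - 5)) = 1125/(52500 + 8² + 1292*8) = 1125/(52500 + 64 + 10336) = 1125/62900 = 1125*(1/62900) = 45/2516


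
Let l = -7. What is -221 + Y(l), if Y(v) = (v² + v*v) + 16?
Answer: -107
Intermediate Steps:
Y(v) = 16 + 2*v² (Y(v) = (v² + v²) + 16 = 2*v² + 16 = 16 + 2*v²)
-221 + Y(l) = -221 + (16 + 2*(-7)²) = -221 + (16 + 2*49) = -221 + (16 + 98) = -221 + 114 = -107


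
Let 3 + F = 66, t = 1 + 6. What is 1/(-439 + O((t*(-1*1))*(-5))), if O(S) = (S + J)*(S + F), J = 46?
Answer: 1/7499 ≈ 0.00013335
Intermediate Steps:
t = 7
F = 63 (F = -3 + 66 = 63)
O(S) = (46 + S)*(63 + S) (O(S) = (S + 46)*(S + 63) = (46 + S)*(63 + S))
1/(-439 + O((t*(-1*1))*(-5))) = 1/(-439 + (2898 + ((7*(-1*1))*(-5))**2 + 109*((7*(-1*1))*(-5)))) = 1/(-439 + (2898 + ((7*(-1))*(-5))**2 + 109*((7*(-1))*(-5)))) = 1/(-439 + (2898 + (-7*(-5))**2 + 109*(-7*(-5)))) = 1/(-439 + (2898 + 35**2 + 109*35)) = 1/(-439 + (2898 + 1225 + 3815)) = 1/(-439 + 7938) = 1/7499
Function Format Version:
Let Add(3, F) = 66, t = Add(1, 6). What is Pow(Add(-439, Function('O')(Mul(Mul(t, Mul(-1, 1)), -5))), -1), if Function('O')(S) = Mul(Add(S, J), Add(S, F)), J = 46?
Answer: Rational(1, 7499) ≈ 0.00013335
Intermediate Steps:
t = 7
F = 63 (F = Add(-3, 66) = 63)
Function('O')(S) = Mul(Add(46, S), Add(63, S)) (Function('O')(S) = Mul(Add(S, 46), Add(S, 63)) = Mul(Add(46, S), Add(63, S)))
Pow(Add(-439, Function('O')(Mul(Mul(t, Mul(-1, 1)), -5))), -1) = Pow(Add(-439, Add(2898, Pow(Mul(Mul(7, Mul(-1, 1)), -5), 2), Mul(109, Mul(Mul(7, Mul(-1, 1)), -5)))), -1) = Pow(Add(-439, Add(2898, Pow(Mul(Mul(7, -1), -5), 2), Mul(109, Mul(Mul(7, -1), -5)))), -1) = Pow(Add(-439, Add(2898, Pow(Mul(-7, -5), 2), Mul(109, Mul(-7, -5)))), -1) = Pow(Add(-439, Add(2898, Pow(35, 2), Mul(109, 35))), -1) = Pow(Add(-439, Add(2898, 1225, 3815)), -1) = Pow(Add(-439, 7938), -1) = Pow(7499, -1) = Rational(1, 7499)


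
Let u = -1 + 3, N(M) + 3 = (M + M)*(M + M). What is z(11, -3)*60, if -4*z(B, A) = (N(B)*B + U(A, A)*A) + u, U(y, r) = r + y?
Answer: -79665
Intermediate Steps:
N(M) = -3 + 4*M**2 (N(M) = -3 + (M + M)*(M + M) = -3 + (2*M)*(2*M) = -3 + 4*M**2)
u = 2
z(B, A) = -1/2 - A**2/2 - B*(-3 + 4*B**2)/4 (z(B, A) = -(((-3 + 4*B**2)*B + (A + A)*A) + 2)/4 = -((B*(-3 + 4*B**2) + (2*A)*A) + 2)/4 = -((B*(-3 + 4*B**2) + 2*A**2) + 2)/4 = -((2*A**2 + B*(-3 + 4*B**2)) + 2)/4 = -(2 + 2*A**2 + B*(-3 + 4*B**2))/4 = -1/2 - A**2/2 - B*(-3 + 4*B**2)/4)
z(11, -3)*60 = (-1/2 - 1*11**3 - 1/2*(-3)**2 + (3/4)*11)*60 = (-1/2 - 1*1331 - 1/2*9 + 33/4)*60 = (-1/2 - 1331 - 9/2 + 33/4)*60 = -5311/4*60 = -79665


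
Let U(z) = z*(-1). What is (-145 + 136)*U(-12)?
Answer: -108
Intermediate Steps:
U(z) = -z
(-145 + 136)*U(-12) = (-145 + 136)*(-1*(-12)) = -9*12 = -108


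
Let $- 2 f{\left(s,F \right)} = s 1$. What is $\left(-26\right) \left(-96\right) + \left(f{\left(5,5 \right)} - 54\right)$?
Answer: $\frac{4879}{2} \approx 2439.5$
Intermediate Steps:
$f{\left(s,F \right)} = - \frac{s}{2}$ ($f{\left(s,F \right)} = - \frac{s 1}{2} = - \frac{s}{2}$)
$\left(-26\right) \left(-96\right) + \left(f{\left(5,5 \right)} - 54\right) = \left(-26\right) \left(-96\right) - \frac{113}{2} = 2496 - \frac{113}{2} = \frac{4879}{2}$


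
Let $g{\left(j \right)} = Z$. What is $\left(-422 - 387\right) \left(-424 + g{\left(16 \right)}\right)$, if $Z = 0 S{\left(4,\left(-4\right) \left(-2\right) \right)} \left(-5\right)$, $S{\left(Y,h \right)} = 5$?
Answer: $343016$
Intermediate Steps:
$Z = 0$ ($Z = 0 \cdot 5 \left(-5\right) = 0 \left(-5\right) = 0$)
$g{\left(j \right)} = 0$
$\left(-422 - 387\right) \left(-424 + g{\left(16 \right)}\right) = \left(-422 - 387\right) \left(-424 + 0\right) = \left(-809\right) \left(-424\right) = 343016$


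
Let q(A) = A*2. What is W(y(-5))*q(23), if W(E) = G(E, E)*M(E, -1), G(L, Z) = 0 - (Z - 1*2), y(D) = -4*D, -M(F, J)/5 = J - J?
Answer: 0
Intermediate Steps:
q(A) = 2*A
M(F, J) = 0 (M(F, J) = -5*(J - J) = -5*0 = 0)
G(L, Z) = 2 - Z (G(L, Z) = 0 - (Z - 2) = 0 - (-2 + Z) = 0 + (2 - Z) = 2 - Z)
W(E) = 0 (W(E) = (2 - E)*0 = 0)
W(y(-5))*q(23) = 0*(2*23) = 0*46 = 0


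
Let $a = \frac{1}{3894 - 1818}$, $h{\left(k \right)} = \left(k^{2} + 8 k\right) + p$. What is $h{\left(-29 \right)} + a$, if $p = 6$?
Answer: $\frac{1276741}{2076} \approx 615.0$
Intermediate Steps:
$h{\left(k \right)} = 6 + k^{2} + 8 k$ ($h{\left(k \right)} = \left(k^{2} + 8 k\right) + 6 = 6 + k^{2} + 8 k$)
$a = \frac{1}{2076} \approx 0.0004817$
$h{\left(-29 \right)} + a = \left(6 + \left(-29\right)^{2} + 8 \left(-29\right)\right) + \frac{1}{2076} = \left(6 + 841 - 232\right) + \frac{1}{2076} = 615 + \frac{1}{2076} = \frac{1276741}{2076}$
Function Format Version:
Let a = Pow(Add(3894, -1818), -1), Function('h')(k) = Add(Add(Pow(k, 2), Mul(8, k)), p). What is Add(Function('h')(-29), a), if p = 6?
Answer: Rational(1276741, 2076) ≈ 615.00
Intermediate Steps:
Function('h')(k) = Add(6, Pow(k, 2), Mul(8, k)) (Function('h')(k) = Add(Add(Pow(k, 2), Mul(8, k)), 6) = Add(6, Pow(k, 2), Mul(8, k)))
a = Rational(1, 2076) (a = Pow(2076, -1) = Rational(1, 2076) ≈ 0.00048170)
Add(Function('h')(-29), a) = Add(Add(6, Pow(-29, 2), Mul(8, -29)), Rational(1, 2076)) = Add(Add(6, 841, -232), Rational(1, 2076)) = Add(615, Rational(1, 2076)) = Rational(1276741, 2076)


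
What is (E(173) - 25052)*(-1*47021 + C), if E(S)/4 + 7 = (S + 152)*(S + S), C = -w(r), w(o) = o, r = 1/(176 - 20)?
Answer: -778859711860/39 ≈ -1.9971e+10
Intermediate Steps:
r = 1/156 ≈ 0.0064103
C = -1/156 (C = -1*1/156 = -1/156 ≈ -0.0064103)
E(S) = -28 + 8*S*(152 + S) (E(S) = -28 + 4*((S + 152)*(S + S)) = -28 + 4*((152 + S)*(2*S)) = -28 + 4*(2*S*(152 + S)) = -28 + 8*S*(152 + S))
(E(173) - 25052)*(-1*47021 + C) = ((-28 + 8*173² + 1216*173) - 25052)*(-1*47021 - 1/156) = ((-28 + 8*29929 + 210368) - 25052)*(-47021 - 1/156) = ((-28 + 239432 + 210368) - 25052)*(-7335277/156) = (449772 - 25052)*(-7335277/156) = 424720*(-7335277/156) = -778859711860/39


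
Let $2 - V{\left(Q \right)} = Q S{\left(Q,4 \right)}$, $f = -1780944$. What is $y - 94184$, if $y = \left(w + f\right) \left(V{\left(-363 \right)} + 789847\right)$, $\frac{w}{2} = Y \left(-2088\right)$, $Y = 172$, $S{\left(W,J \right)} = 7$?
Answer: $-1980353860424$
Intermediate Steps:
$V{\left(Q \right)} = 2 - 7 Q$ ($V{\left(Q \right)} = 2 - Q 7 = 2 - 7 Q$)
$w = -718272$ ($w = 2 \cdot 172 \left(-2088\right) = 2 \left(-359136\right) = -718272$)
$y = -1980353766240$ ($y = \left(-718272 - 1780944\right) \left(\left(2 - -2541\right) + 789847\right) = - 2499216 \left(\left(2 + 2541\right) + 789847\right) = - 2499216 \left(2543 + 789847\right) = \left(-2499216\right) 792390 = -1980353766240$)
$y - 94184 = -1980353766240 - 94184 = -1980353860424$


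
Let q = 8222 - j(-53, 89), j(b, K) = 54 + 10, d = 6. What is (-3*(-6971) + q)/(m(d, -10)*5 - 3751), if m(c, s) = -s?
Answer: -29071/3701 ≈ -7.8549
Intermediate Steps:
j(b, K) = 64
m(c, s) = -s
q = 8158 (q = 8222 - 1*64 = 8222 - 64 = 8158)
(-3*(-6971) + q)/(m(d, -10)*5 - 3751) = (-3*(-6971) + 8158)/(-1*(-10)*5 - 3751) = (20913 + 8158)/(10*5 - 3751) = 29071/(50 - 3751) = 29071/(-3701) = 29071*(-1/3701) = -29071/3701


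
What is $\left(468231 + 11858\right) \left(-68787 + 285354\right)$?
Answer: $103971434463$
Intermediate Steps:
$\left(468231 + 11858\right) \left(-68787 + 285354\right) = 480089 \cdot 216567 = 103971434463$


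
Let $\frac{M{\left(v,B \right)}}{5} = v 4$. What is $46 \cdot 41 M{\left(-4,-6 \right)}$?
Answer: $-150880$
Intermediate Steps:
$M{\left(v,B \right)} = 20 v$ ($M{\left(v,B \right)} = 5 v 4 = 5 \cdot 4 v = 20 v$)
$46 \cdot 41 M{\left(-4,-6 \right)} = 46 \cdot 41 \cdot 20 \left(-4\right) = 1886 \left(-80\right) = -150880$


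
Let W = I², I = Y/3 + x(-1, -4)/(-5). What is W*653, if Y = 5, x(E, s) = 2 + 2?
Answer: 110357/225 ≈ 490.48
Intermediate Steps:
x(E, s) = 4
I = 13/15 (I = 5/3 + 4/(-5) = 5*(⅓) + 4*(-⅕) = 5/3 - ⅘ = 13/15 ≈ 0.86667)
W = 169/225 (W = (13/15)² = 169/225 ≈ 0.75111)
W*653 = (169/225)*653 = 110357/225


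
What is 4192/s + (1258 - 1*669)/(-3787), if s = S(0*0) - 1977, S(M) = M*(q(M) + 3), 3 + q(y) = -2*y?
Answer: -17039557/7486899 ≈ -2.2759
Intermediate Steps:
q(y) = -3 - 2*y
S(M) = -2*M² (S(M) = M*((-3 - 2*M) + 3) = M*(-2*M) = -2*M²)
s = -1977 (s = -2*(0*0)² - 1977 = -2*0² - 1977 = -2*0 - 1977 = 0 - 1977 = -1977)
4192/s + (1258 - 1*669)/(-3787) = 4192/(-1977) + (1258 - 1*669)/(-3787) = 4192*(-1/1977) + (1258 - 669)*(-1/3787) = -4192/1977 + 589*(-1/3787) = -4192/1977 - 589/3787 = -17039557/7486899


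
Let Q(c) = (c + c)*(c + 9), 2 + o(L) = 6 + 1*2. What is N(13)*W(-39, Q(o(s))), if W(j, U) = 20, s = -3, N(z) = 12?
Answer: 240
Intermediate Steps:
o(L) = 6 (o(L) = -2 + (6 + 1*2) = -2 + (6 + 2) = -2 + 8 = 6)
Q(c) = 2*c*(9 + c) (Q(c) = (2*c)*(9 + c) = 2*c*(9 + c))
N(13)*W(-39, Q(o(s))) = 12*20 = 240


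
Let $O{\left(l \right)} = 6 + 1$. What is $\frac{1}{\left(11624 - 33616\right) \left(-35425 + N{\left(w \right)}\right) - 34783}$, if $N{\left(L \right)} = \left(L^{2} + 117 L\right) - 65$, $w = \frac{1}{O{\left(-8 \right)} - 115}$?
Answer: $\frac{1458}{1137947304641} \approx 1.2813 \cdot 10^{-9}$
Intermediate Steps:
$O{\left(l \right)} = 7$
$w = - \frac{1}{108}$ ($w = \frac{1}{7 - 115} = \frac{1}{-108} = - \frac{1}{108} \approx -0.0092593$)
$N{\left(L \right)} = -65 + L^{2} + 117 L$
$\frac{1}{\left(11624 - 33616\right) \left(-35425 + N{\left(w \right)}\right) - 34783} = \frac{1}{\left(11624 - 33616\right) \left(-35425 + \left(-65 + \left(- \frac{1}{108}\right)^{2} + 117 \left(- \frac{1}{108}\right)\right)\right) - 34783} = \frac{1}{- 21992 \left(-35425 - \frac{770795}{11664}\right) - 34783} = \frac{1}{\left(-21992\right) \left(- \frac{413967995}{11664}\right) - 34783} = \frac{1}{\frac{1137998018255}{1458} - 34783} = \frac{1}{\frac{1137947304641}{1458}} = \frac{1458}{1137947304641}$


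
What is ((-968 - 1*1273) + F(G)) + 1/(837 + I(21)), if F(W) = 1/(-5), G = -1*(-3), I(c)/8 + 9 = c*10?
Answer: -5479733/2445 ≈ -2241.2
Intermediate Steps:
I(c) = -72 + 80*c (I(c) = -72 + 8*(c*10) = -72 + 8*(10*c) = -72 + 80*c)
G = 3
F(W) = -⅕
((-968 - 1*1273) + F(G)) + 1/(837 + I(21)) = ((-968 - 1*1273) - ⅕) + 1/(837 + (-72 + 80*21)) = ((-968 - 1273) - ⅕) + 1/(837 + (-72 + 1680)) = (-2241 - ⅕) + 1/(837 + 1608) = -11206/5 + 1/2445 = -5479733/2445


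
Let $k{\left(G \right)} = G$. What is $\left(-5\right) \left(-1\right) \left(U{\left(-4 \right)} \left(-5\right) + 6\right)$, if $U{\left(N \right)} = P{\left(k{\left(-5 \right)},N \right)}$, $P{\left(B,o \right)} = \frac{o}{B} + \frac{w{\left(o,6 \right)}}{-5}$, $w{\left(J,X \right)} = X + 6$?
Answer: $70$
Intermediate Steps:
$w{\left(J,X \right)} = 6 + X$
$P{\left(B,o \right)} = - \frac{12}{5} + \frac{o}{B}$ ($P{\left(B,o \right)} = \frac{o}{B} + \frac{6 + 6}{-5} = \frac{o}{B} + 12 \left(- \frac{1}{5}\right) = \frac{o}{B} - \frac{12}{5} = - \frac{12}{5} + \frac{o}{B}$)
$U{\left(N \right)} = - \frac{12}{5} - \frac{N}{5}$ ($U{\left(N \right)} = - \frac{12}{5} + \frac{N}{-5} = - \frac{12}{5} + N \left(- \frac{1}{5}\right) = - \frac{12}{5} - \frac{N}{5}$)
$\left(-5\right) \left(-1\right) \left(U{\left(-4 \right)} \left(-5\right) + 6\right) = \left(-5\right) \left(-1\right) \left(\left(- \frac{12}{5} - - \frac{4}{5}\right) \left(-5\right) + 6\right) = 5 \left(\left(- \frac{12}{5} + \frac{4}{5}\right) \left(-5\right) + 6\right) = 5 \left(\left(- \frac{8}{5}\right) \left(-5\right) + 6\right) = 5 \left(8 + 6\right) = 5 \cdot 14 = 70$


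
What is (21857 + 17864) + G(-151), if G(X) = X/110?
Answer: 4369159/110 ≈ 39720.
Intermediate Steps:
G(X) = X/110 (G(X) = X*(1/110) = X/110)
(21857 + 17864) + G(-151) = (21857 + 17864) + (1/110)*(-151) = 39721 - 151/110 = 4369159/110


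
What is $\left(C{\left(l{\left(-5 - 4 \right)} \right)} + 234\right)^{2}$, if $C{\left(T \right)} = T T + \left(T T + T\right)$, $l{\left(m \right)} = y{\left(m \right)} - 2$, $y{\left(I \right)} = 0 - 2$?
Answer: $68644$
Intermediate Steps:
$y{\left(I \right)} = -2$ ($y{\left(I \right)} = 0 - 2 = -2$)
$l{\left(m \right)} = -4$ ($l{\left(m \right)} = -2 - 2 = -4$)
$C{\left(T \right)} = T + 2 T^{2}$ ($C{\left(T \right)} = T^{2} + \left(T^{2} + T\right) = T^{2} + \left(T + T^{2}\right) = T + 2 T^{2}$)
$\left(C{\left(l{\left(-5 - 4 \right)} \right)} + 234\right)^{2} = \left(- 4 \left(1 + 2 \left(-4\right)\right) + 234\right)^{2} = \left(- 4 \left(1 - 8\right) + 234\right)^{2} = \left(\left(-4\right) \left(-7\right) + 234\right)^{2} = \left(28 + 234\right)^{2} = 262^{2} = 68644$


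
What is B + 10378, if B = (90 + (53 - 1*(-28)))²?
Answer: 39619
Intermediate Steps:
B = 29241 (B = (90 + (53 + 28))² = (90 + 81)² = 171² = 29241)
B + 10378 = 29241 + 10378 = 39619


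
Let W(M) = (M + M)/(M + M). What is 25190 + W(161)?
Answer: 25191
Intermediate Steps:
W(M) = 1 (W(M) = (2*M)/((2*M)) = (2*M)*(1/(2*M)) = 1)
25190 + W(161) = 25190 + 1 = 25191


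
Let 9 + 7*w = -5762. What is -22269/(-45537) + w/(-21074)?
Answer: 1182624123/2239175722 ≈ 0.52815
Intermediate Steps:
w = -5771/7 (w = -9/7 + (1/7)*(-5762) = -9/7 - 5762/7 = -5771/7 ≈ -824.43)
-22269/(-45537) + w/(-21074) = -22269/(-45537) - 5771/7/(-21074) = -22269*(-1/45537) - 5771/7*(-1/21074) = 7423/15179 + 5771/147518 = 1182624123/2239175722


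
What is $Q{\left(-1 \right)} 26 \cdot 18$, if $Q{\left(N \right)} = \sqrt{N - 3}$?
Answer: $936 i \approx 936.0 i$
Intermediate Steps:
$Q{\left(N \right)} = \sqrt{-3 + N}$
$Q{\left(-1 \right)} 26 \cdot 18 = \sqrt{-3 - 1} \cdot 26 \cdot 18 = \sqrt{-4} \cdot 26 \cdot 18 = 2 i 26 \cdot 18 = 52 i 18 = 936 i$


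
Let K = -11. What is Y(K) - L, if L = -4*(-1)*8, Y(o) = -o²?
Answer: -153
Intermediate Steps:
L = 32 (L = 4*8 = 32)
Y(K) - L = -1*(-11)² - 1*32 = -1*121 - 32 = -121 - 32 = -153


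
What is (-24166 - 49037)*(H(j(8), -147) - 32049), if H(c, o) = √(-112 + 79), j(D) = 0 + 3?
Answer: 2346082947 - 73203*I*√33 ≈ 2.3461e+9 - 4.2052e+5*I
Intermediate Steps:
j(D) = 3
H(c, o) = I*√33 (H(c, o) = √(-33) = I*√33)
(-24166 - 49037)*(H(j(8), -147) - 32049) = (-24166 - 49037)*(I*√33 - 32049) = -73203*(-32049 + I*√33) = 2346082947 - 73203*I*√33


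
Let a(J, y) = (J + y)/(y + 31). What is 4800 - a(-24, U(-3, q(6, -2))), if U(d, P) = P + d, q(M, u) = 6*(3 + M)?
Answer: 393573/82 ≈ 4799.7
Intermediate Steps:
q(M, u) = 18 + 6*M
a(J, y) = (J + y)/(31 + y)
4800 - a(-24, U(-3, q(6, -2))) = 4800 - (-24 + ((18 + 6*6) - 3))/(31 + ((18 + 6*6) - 3)) = 4800 - (-24 + ((18 + 36) - 3))/(31 + ((18 + 36) - 3)) = 4800 - (-24 + (54 - 3))/(31 + (54 - 3)) = 4800 - (-24 + 51)/(31 + 51) = 4800 - 27/82 = 393573/82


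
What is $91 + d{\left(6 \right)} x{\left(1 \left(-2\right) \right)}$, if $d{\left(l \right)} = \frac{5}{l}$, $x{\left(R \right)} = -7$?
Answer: $\frac{511}{6} \approx 85.167$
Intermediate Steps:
$91 + d{\left(6 \right)} x{\left(1 \left(-2\right) \right)} = 91 + \frac{5}{6} \left(-7\right) = 91 - \frac{35}{6} = \frac{511}{6}$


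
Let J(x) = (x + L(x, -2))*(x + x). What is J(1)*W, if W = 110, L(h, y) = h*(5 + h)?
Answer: 1540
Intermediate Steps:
J(x) = 2*x*(x + x*(5 + x)) (J(x) = (x + x*(5 + x))*(x + x) = (x + x*(5 + x))*(2*x) = 2*x*(x + x*(5 + x)))
J(1)*W = (2*1**2*(6 + 1))*110 = (2*1*7)*110 = 14*110 = 1540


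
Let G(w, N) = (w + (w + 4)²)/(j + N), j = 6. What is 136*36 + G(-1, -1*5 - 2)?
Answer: 4888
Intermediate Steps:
G(w, N) = (w + (4 + w)²)/(6 + N) (G(w, N) = (w + (w + 4)²)/(6 + N) = (w + (4 + w)²)/(6 + N))
136*36 + G(-1, -1*5 - 2) = 136*36 + (-1 + (4 - 1)²)/(6 + (-1*5 - 2)) = 4896 + (-1 + 3²)/(6 + (-5 - 2)) = 4896 + (-1 + 9)/(6 - 7) = 4896 + 8/(-1) = 4896 - 1*8 = 4896 - 8 = 4888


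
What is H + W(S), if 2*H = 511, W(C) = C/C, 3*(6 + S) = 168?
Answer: 513/2 ≈ 256.50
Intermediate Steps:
S = 50 (S = -6 + (⅓)*168 = -6 + 56 = 50)
W(C) = 1
H = 511/2 (H = (½)*511 = 511/2 ≈ 255.50)
H + W(S) = 511/2 + 1 = 513/2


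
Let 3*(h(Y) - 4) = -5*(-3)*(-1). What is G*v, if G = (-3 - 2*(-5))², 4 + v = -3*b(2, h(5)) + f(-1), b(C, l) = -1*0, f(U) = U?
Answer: -245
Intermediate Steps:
h(Y) = -1 (h(Y) = 4 + (-5*(-3)*(-1))/3 = 4 + (15*(-1))/3 = 4 + (⅓)*(-15) = 4 - 5 = -1)
b(C, l) = 0
v = -5 (v = -4 + (-3*0 - 1) = -4 + (0 - 1) = -4 - 1 = -5)
G = 49 (G = (-3 + 10)² = 7² = 49)
G*v = 49*(-5) = -245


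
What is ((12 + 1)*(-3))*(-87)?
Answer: 3393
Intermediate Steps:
((12 + 1)*(-3))*(-87) = (13*(-3))*(-87) = -39*(-87) = 3393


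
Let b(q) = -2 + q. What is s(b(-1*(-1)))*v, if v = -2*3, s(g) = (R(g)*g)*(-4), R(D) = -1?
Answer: 24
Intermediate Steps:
s(g) = 4*g (s(g) = -g*(-4) = 4*g)
v = -6
s(b(-1*(-1)))*v = (4*(-2 - 1*(-1)))*(-6) = (4*(-2 + 1))*(-6) = (4*(-1))*(-6) = -4*(-6) = 24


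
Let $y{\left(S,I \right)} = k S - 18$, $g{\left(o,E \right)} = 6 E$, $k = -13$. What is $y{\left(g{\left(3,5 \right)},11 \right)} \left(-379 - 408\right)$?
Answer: $321096$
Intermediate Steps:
$y{\left(S,I \right)} = -18 - 13 S$ ($y{\left(S,I \right)} = - 13 S - 18 = -18 - 13 S$)
$y{\left(g{\left(3,5 \right)},11 \right)} \left(-379 - 408\right) = \left(-18 - 13 \cdot 6 \cdot 5\right) \left(-379 - 408\right) = \left(-18 - 390\right) \left(-787\right) = \left(-408\right) \left(-787\right) = 321096$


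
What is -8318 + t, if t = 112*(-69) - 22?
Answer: -16068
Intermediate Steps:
t = -7750 (t = -7728 - 22 = -7750)
-8318 + t = -8318 - 7750 = -16068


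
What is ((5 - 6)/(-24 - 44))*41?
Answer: 41/68 ≈ 0.60294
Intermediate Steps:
((5 - 6)/(-24 - 44))*41 = (-1/(-68))*41 = -1/68*(-1)*41 = (1/68)*41 = 41/68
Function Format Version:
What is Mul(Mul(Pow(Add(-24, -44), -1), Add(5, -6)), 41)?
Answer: Rational(41, 68) ≈ 0.60294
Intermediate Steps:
Mul(Mul(Pow(Add(-24, -44), -1), Add(5, -6)), 41) = Mul(Mul(Pow(-68, -1), -1), 41) = Mul(Mul(Rational(-1, 68), -1), 41) = Mul(Rational(1, 68), 41) = Rational(41, 68)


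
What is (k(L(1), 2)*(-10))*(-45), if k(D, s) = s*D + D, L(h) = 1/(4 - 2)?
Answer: 675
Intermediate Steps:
L(h) = ½ (L(h) = 1/2 = ½)
k(D, s) = D + D*s (k(D, s) = D*s + D = D + D*s)
(k(L(1), 2)*(-10))*(-45) = (((1 + 2)/2)*(-10))*(-45) = (((½)*3)*(-10))*(-45) = ((3/2)*(-10))*(-45) = -15*(-45) = 675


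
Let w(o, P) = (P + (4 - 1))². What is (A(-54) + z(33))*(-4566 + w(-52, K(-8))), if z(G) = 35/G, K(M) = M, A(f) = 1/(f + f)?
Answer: -5671709/1188 ≈ -4774.2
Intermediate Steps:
A(f) = 1/(2*f)
w(o, P) = (3 + P)² (w(o, P) = (P + 3)² = (3 + P)²)
(A(-54) + z(33))*(-4566 + w(-52, K(-8))) = ((½)/(-54) + 35/33)*(-4566 + (3 - 8)²) = ((½)*(-1/54) + 35*(1/33))*(-4566 + (-5)²) = (-1/108 + 35/33)*(-4566 + 25) = (1249/1188)*(-4541) = -5671709/1188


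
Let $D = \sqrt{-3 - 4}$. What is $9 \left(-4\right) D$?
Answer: $- 36 i \sqrt{7} \approx - 95.247 i$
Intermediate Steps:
$D = i \sqrt{7}$ ($D = \sqrt{-7} = i \sqrt{7} \approx 2.6458 i$)
$9 \left(-4\right) D = 9 \left(-4\right) i \sqrt{7} = - 36 i \sqrt{7}$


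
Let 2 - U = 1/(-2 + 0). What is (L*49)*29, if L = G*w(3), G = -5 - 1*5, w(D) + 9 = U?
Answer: 92365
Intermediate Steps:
U = 5/2 (U = 2 - 1/(-2 + 0) = 2 - 1/(-2) = 2 - 1*(-½) = 2 + ½ = 5/2 ≈ 2.5000)
w(D) = -13/2 (w(D) = -9 + 5/2 = -13/2)
G = -10 (G = -5 - 5 = -10)
L = 65 (L = -10*(-13/2) = 65)
(L*49)*29 = (65*49)*29 = 3185*29 = 92365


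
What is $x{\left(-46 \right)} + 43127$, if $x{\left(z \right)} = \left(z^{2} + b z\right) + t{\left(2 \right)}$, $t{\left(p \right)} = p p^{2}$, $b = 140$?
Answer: $38811$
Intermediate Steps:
$t{\left(p \right)} = p^{3}$
$x{\left(z \right)} = 8 + z^{2} + 140 z$ ($x{\left(z \right)} = \left(z^{2} + 140 z\right) + 2^{3} = \left(z^{2} + 140 z\right) + 8 = 8 + z^{2} + 140 z$)
$x{\left(-46 \right)} + 43127 = \left(8 + \left(-46\right)^{2} + 140 \left(-46\right)\right) + 43127 = \left(8 + 2116 - 6440\right) + 43127 = -4316 + 43127 = 38811$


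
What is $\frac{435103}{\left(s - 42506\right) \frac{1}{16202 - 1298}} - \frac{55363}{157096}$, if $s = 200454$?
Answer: $\frac{254680871629907}{6203249752} \approx 41056.0$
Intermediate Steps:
$\frac{435103}{\left(s - 42506\right) \frac{1}{16202 - 1298}} - \frac{55363}{157096} = \frac{435103}{\left(200454 - 42506\right) \frac{1}{16202 - 1298}} - \frac{55363}{157096} = \frac{435103}{157948 \frac{1}{16202 - 1298}} - \frac{55363}{157096} = \frac{435103}{157948 \cdot \frac{1}{14904}} - \frac{55363}{157096} = \frac{435103}{\frac{39487}{3726}} - \frac{55363}{157096} = 435103 \cdot \frac{3726}{39487} - \frac{55363}{157096} = \frac{1621193778}{39487} - \frac{55363}{157096} = \frac{254680871629907}{6203249752}$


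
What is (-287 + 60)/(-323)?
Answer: 227/323 ≈ 0.70279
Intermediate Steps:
(-287 + 60)/(-323) = -227*(-1/323) = 227/323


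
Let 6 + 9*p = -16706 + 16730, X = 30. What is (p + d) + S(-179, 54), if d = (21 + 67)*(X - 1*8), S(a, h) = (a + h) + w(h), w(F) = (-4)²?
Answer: 1829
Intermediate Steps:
w(F) = 16
S(a, h) = 16 + a + h (S(a, h) = (a + h) + 16 = 16 + a + h)
p = 2 (p = -⅔ + (-16706 + 16730)/9 = -⅔ + (⅑)*24 = -⅔ + 8/3 = 2)
d = 1936 (d = (21 + 67)*(30 - 1*8) = 88*(30 - 8) = 88*22 = 1936)
(p + d) + S(-179, 54) = (2 + 1936) + (16 - 179 + 54) = 1938 - 109 = 1829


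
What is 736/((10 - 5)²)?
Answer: 736/25 ≈ 29.440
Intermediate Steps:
736/((10 - 5)²) = 736/(5²) = 736/25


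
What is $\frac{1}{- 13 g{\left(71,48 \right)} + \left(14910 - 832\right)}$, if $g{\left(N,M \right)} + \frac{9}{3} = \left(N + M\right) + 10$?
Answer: $\frac{1}{12440} \approx 8.0386 \cdot 10^{-5}$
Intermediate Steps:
$g{\left(N,M \right)} = 7 + M + N$ ($g{\left(N,M \right)} = -3 + \left(\left(N + M\right) + 10\right) = -3 + \left(\left(M + N\right) + 10\right) = -3 + \left(10 + M + N\right) = 7 + M + N$)
$\frac{1}{- 13 g{\left(71,48 \right)} + \left(14910 - 832\right)} = \frac{1}{- 13 \left(7 + 48 + 71\right) + \left(14910 - 832\right)} = \frac{1}{\left(-13\right) 126 + \left(14910 - 832\right)} = \frac{1}{-1638 + 14078} = \frac{1}{12440}$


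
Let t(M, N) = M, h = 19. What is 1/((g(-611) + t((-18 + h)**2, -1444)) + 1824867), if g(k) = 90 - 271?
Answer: 1/1824687 ≈ 5.4804e-7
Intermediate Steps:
g(k) = -181
1/((g(-611) + t((-18 + h)**2, -1444)) + 1824867) = 1/((-181 + (-18 + 19)**2) + 1824867) = 1/((-181 + 1**2) + 1824867) = 1/((-181 + 1) + 1824867) = 1/(-180 + 1824867) = 1/1824687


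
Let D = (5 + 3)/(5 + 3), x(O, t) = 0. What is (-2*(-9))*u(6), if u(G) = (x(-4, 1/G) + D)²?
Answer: 18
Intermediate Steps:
D = 1 (D = 8/8 = 8*(⅛) = 1)
u(G) = 1 (u(G) = (0 + 1)² = 1² = 1)
(-2*(-9))*u(6) = -2*(-9)*1 = 18*1 = 18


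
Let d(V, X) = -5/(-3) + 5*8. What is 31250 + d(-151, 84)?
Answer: 93875/3 ≈ 31292.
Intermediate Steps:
d(V, X) = 125/3 (d(V, X) = -5*(-1/3) + 40 = 5/3 + 40 = 125/3)
31250 + d(-151, 84) = 31250 + 125/3 = 93875/3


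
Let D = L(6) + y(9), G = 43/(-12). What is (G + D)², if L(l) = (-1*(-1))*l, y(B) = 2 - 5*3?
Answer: 16129/144 ≈ 112.01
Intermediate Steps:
G = -43/12 (G = 43*(-1/12) = -43/12 ≈ -3.5833)
y(B) = -13 (y(B) = 2 - 15 = -13)
L(l) = l (L(l) = 1*l = l)
D = -7 (D = 6 - 13 = -7)
(G + D)² = (-43/12 - 7)² = (-127/12)² = 16129/144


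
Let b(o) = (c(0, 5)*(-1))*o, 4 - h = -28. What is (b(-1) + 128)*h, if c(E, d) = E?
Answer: 4096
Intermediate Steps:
h = 32 (h = 4 - 1*(-28) = 4 + 28 = 32)
b(o) = 0 (b(o) = (0*(-1))*o = 0*o = 0)
(b(-1) + 128)*h = (0 + 128)*32 = 128*32 = 4096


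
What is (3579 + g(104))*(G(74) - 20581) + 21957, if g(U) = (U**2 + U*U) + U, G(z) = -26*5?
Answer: -524277008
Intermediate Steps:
G(z) = -130
g(U) = U + 2*U**2 (g(U) = (U**2 + U**2) + U = 2*U**2 + U = U + 2*U**2)
(3579 + g(104))*(G(74) - 20581) + 21957 = (3579 + 104*(1 + 2*104))*(-130 - 20581) + 21957 = (3579 + 104*(1 + 208))*(-20711) + 21957 = (3579 + 104*209)*(-20711) + 21957 = (3579 + 21736)*(-20711) + 21957 = 25315*(-20711) + 21957 = -524298965 + 21957 = -524277008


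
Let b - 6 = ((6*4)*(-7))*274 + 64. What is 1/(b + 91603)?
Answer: 1/45641 ≈ 2.1910e-5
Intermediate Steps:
b = -45962 (b = 6 + (((6*4)*(-7))*274 + 64) = 6 + ((24*(-7))*274 + 64) = 6 + (-168*274 + 64) = 6 + (-46032 + 64) = 6 - 45968 = -45962)
1/(b + 91603) = 1/(-45962 + 91603) = 1/45641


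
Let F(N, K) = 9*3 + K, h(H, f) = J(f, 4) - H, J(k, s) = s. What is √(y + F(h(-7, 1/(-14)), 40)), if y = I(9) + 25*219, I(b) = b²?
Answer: √5623 ≈ 74.987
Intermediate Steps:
h(H, f) = 4 - H
F(N, K) = 27 + K
y = 5556 (y = 9² + 25*219 = 81 + 5475 = 5556)
√(y + F(h(-7, 1/(-14)), 40)) = √(5556 + (27 + 40)) = √(5556 + 67) = √5623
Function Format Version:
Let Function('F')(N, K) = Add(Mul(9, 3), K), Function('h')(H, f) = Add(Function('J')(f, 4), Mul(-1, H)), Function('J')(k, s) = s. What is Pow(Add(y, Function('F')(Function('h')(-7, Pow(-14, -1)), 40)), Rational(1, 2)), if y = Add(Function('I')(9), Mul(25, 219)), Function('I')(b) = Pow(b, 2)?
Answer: Pow(5623, Rational(1, 2)) ≈ 74.987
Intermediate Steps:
Function('h')(H, f) = Add(4, Mul(-1, H))
Function('F')(N, K) = Add(27, K)
y = 5556 (y = Add(Pow(9, 2), Mul(25, 219)) = Add(81, 5475) = 5556)
Pow(Add(y, Function('F')(Function('h')(-7, Pow(-14, -1)), 40)), Rational(1, 2)) = Pow(Add(5556, Add(27, 40)), Rational(1, 2)) = Pow(Add(5556, 67), Rational(1, 2)) = Pow(5623, Rational(1, 2))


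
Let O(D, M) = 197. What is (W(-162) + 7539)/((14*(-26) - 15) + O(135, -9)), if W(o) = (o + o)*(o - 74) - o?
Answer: -84165/182 ≈ -462.44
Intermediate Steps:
W(o) = -o + 2*o*(-74 + o) (W(o) = (2*o)*(-74 + o) - o = 2*o*(-74 + o) - o = -o + 2*o*(-74 + o))
(W(-162) + 7539)/((14*(-26) - 15) + O(135, -9)) = (-162*(-149 + 2*(-162)) + 7539)/((14*(-26) - 15) + 197) = (-162*(-149 - 324) + 7539)/((-364 - 15) + 197) = (-162*(-473) + 7539)/(-379 + 197) = (76626 + 7539)/(-182) = 84165*(-1/182) = -84165/182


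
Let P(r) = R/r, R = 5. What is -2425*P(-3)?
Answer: 12125/3 ≈ 4041.7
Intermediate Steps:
P(r) = 5/r
-2425*P(-3) = -12125/(-3) = -12125*(-1)/3 = -2425*(-5/3) = 12125/3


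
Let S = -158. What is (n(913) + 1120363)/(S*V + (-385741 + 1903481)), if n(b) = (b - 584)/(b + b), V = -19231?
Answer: 2045783167/8319690588 ≈ 0.24590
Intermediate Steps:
n(b) = (-584 + b)/(2*b) (n(b) = (-584 + b)/((2*b)) = (-584 + b)*(1/(2*b)) = (-584 + b)/(2*b))
(n(913) + 1120363)/(S*V + (-385741 + 1903481)) = ((½)*(-584 + 913)/913 + 1120363)/(-158*(-19231) + (-385741 + 1903481)) = ((½)*(1/913)*329 + 1120363)/(3038498 + 1517740) = (329/1826 + 1120363)/4556238 = (2045783167/1826)*(1/4556238) = 2045783167/8319690588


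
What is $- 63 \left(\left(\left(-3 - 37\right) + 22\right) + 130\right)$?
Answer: $-7056$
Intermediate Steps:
$- 63 \left(\left(\left(-3 - 37\right) + 22\right) + 130\right) = - 63 \left(\left(-40 + 22\right) + 130\right) = - 63 \left(-18 + 130\right) = \left(-63\right) 112 = -7056$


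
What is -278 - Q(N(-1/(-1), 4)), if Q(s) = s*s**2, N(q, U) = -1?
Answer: -277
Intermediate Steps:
Q(s) = s**3
-278 - Q(N(-1/(-1), 4)) = -278 - 1*(-1)**3 = -278 - 1*(-1) = -278 + 1 = -277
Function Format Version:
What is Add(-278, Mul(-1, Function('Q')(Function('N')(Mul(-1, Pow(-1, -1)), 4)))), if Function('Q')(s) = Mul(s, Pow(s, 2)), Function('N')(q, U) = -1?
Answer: -277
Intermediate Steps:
Function('Q')(s) = Pow(s, 3)
Add(-278, Mul(-1, Function('Q')(Function('N')(Mul(-1, Pow(-1, -1)), 4)))) = Add(-278, Mul(-1, Pow(-1, 3))) = Add(-278, Mul(-1, -1)) = Add(-278, 1) = -277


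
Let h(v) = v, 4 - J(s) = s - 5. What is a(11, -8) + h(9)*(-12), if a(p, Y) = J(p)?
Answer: -110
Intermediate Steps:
J(s) = 9 - s (J(s) = 4 - (s - 5) = 4 - (-5 + s) = 4 + (5 - s) = 9 - s)
a(p, Y) = 9 - p
a(11, -8) + h(9)*(-12) = (9 - 1*11) + 9*(-12) = (9 - 11) - 108 = -2 - 108 = -110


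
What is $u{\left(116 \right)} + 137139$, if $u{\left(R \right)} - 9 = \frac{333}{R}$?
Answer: $\frac{15909501}{116} \approx 1.3715 \cdot 10^{5}$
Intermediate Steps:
$u{\left(R \right)} = 9 + \frac{333}{R}$
$u{\left(116 \right)} + 137139 = \left(9 + \frac{333}{116}\right) + 137139 = \frac{1377}{116} + 137139 = \frac{15909501}{116}$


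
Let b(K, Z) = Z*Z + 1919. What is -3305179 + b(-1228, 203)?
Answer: -3262051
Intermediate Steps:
b(K, Z) = 1919 + Z**2 (b(K, Z) = Z**2 + 1919 = 1919 + Z**2)
-3305179 + b(-1228, 203) = -3305179 + (1919 + 203**2) = -3305179 + (1919 + 41209) = -3305179 + 43128 = -3262051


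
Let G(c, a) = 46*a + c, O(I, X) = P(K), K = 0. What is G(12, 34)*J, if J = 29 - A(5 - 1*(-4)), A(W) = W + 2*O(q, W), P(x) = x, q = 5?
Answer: 31520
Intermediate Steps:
O(I, X) = 0
G(c, a) = c + 46*a
A(W) = W (A(W) = W + 2*0 = W + 0 = W)
J = 20 (J = 29 - (5 - 1*(-4)) = 29 - (5 + 4) = 29 - 1*9 = 29 - 9 = 20)
G(12, 34)*J = (12 + 46*34)*20 = (12 + 1564)*20 = 1576*20 = 31520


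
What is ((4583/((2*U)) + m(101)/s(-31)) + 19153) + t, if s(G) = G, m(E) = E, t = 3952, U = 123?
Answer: 176315957/7626 ≈ 23120.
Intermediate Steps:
((4583/((2*U)) + m(101)/s(-31)) + 19153) + t = ((4583/((2*123)) + 101/(-31)) + 19153) + 3952 = ((4583/246 + 101*(-1/31)) + 19153) + 3952 = ((4583*(1/246) - 101/31) + 19153) + 3952 = ((4583/246 - 101/31) + 19153) + 3952 = (117227/7626 + 19153) + 3952 = 146178005/7626 + 3952 = 176315957/7626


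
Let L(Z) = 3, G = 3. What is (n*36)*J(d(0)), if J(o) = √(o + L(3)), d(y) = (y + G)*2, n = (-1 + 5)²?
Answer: 1728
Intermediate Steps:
n = 16 (n = 4² = 16)
d(y) = 6 + 2*y (d(y) = (y + 3)*2 = (3 + y)*2 = 6 + 2*y)
J(o) = √(3 + o) (J(o) = √(o + 3) = √(3 + o))
(n*36)*J(d(0)) = (16*36)*√(3 + (6 + 2*0)) = 576*√(3 + (6 + 0)) = 576*√(3 + 6) = 576*√9 = 576*3 = 1728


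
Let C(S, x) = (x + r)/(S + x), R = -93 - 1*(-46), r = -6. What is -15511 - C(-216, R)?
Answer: -4079446/263 ≈ -15511.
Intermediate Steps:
R = -47 (R = -93 + 46 = -47)
C(S, x) = (-6 + x)/(S + x) (C(S, x) = (x - 6)/(S + x) = (-6 + x)/(S + x))
-15511 - C(-216, R) = -15511 - (-6 - 47)/(-216 - 47) = -15511 - (-53)/(-263) = -15511 - (-1)*(-53)/263 = -15511 - 1*53/263 = -15511 - 53/263 = -4079446/263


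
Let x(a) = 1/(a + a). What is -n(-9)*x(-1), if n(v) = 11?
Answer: 11/2 ≈ 5.5000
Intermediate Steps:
x(a) = 1/(2*a)
-n(-9)*x(-1) = -11*(½)/(-1) = -11*(½)*(-1) = -11*(-1)/2 = -1*(-11/2) = 11/2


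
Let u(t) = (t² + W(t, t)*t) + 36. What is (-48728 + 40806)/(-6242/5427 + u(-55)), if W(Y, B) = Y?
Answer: -21496347/16511240 ≈ -1.3019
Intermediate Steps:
u(t) = 36 + 2*t² (u(t) = (t² + t*t) + 36 = (t² + t²) + 36 = 2*t² + 36 = 36 + 2*t²)
(-48728 + 40806)/(-6242/5427 + u(-55)) = (-48728 + 40806)/(-6242/5427 + (36 + 2*(-55)²)) = -7922/(-6242*1/5427 + (36 + 2*3025)) = -7922/(-6242/5427 + (36 + 6050)) = -7922/(-6242/5427 + 6086) = -7922/33022480/5427 = -7922*5427/33022480 = -21496347/16511240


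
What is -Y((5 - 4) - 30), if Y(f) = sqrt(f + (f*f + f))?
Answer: -3*sqrt(87) ≈ -27.982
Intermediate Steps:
Y(f) = sqrt(f**2 + 2*f) (Y(f) = sqrt(f + (f**2 + f)) = sqrt(f + (f + f**2)) = sqrt(f**2 + 2*f))
-Y((5 - 4) - 30) = -sqrt(((5 - 4) - 30)*(2 + ((5 - 4) - 30))) = -sqrt((1 - 30)*(2 + (1 - 30))) = -sqrt(-29*(2 - 29)) = -sqrt(-29*(-27)) = -sqrt(783) = -3*sqrt(87)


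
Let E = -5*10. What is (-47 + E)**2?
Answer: 9409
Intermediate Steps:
E = -50
(-47 + E)**2 = (-47 - 50)**2 = (-97)**2 = 9409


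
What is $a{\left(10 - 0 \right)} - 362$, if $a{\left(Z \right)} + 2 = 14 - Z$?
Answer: $-360$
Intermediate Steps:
$a{\left(Z \right)} = 12 - Z$ ($a{\left(Z \right)} = -2 - \left(-14 + Z\right) = 12 - Z$)
$a{\left(10 - 0 \right)} - 362 = \left(12 - \left(10 - 0\right)\right) - 362 = \left(12 - \left(10 + 0\right)\right) - 362 = \left(12 - 10\right) - 362 = 2 - 362 = -360$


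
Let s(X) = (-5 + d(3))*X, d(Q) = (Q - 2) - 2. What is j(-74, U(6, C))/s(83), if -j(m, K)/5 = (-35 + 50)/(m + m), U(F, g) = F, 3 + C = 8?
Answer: -25/24568 ≈ -0.0010176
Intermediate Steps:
C = 5 (C = -3 + 8 = 5)
j(m, K) = -75/(2*m) (j(m, K) = -5*(-35 + 50)/(m + m) = -75/(2*m))
d(Q) = -4 + Q (d(Q) = (-2 + Q) - 2 = -4 + Q)
s(X) = -6*X (s(X) = (-5 + (-4 + 3))*X = (-5 - 1)*X = -6*X)
j(-74, U(6, C))/s(83) = (-75/2/(-74))/((-6*83)) = -75/2*(-1/74)/(-498) = (75/148)*(-1/498) = -25/24568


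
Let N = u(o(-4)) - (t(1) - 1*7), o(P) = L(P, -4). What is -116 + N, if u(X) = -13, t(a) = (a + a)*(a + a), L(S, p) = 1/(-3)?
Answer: -126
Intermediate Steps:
L(S, p) = -⅓
t(a) = 4*a² (t(a) = (2*a)*(2*a) = 4*a²)
o(P) = -⅓
N = -10 (N = -13 - (4*1² - 1*7) = -13 - (4*1 - 7) = -13 - (4 - 7) = -13 - 1*(-3) = -13 + 3 = -10)
-116 + N = -116 - 10 = -126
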